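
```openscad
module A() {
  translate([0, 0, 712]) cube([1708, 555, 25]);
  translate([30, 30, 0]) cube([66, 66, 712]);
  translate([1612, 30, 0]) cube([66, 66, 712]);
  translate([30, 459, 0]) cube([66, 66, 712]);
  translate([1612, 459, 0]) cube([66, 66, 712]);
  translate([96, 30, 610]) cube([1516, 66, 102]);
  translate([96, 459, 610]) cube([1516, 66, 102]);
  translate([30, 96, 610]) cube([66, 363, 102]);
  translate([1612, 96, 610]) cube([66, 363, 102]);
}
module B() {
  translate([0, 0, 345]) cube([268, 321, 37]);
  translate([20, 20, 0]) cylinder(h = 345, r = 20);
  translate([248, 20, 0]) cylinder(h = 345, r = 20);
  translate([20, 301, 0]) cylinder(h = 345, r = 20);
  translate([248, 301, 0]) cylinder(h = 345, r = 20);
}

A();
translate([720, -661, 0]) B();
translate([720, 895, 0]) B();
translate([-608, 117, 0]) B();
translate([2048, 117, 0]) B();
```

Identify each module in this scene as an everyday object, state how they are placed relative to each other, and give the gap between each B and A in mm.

A is a table. B is a stool. Four stools sit around the table at the −y, +y, −x, +x sides. The gap between each stool and the table is 340 mm.

Each stool's nearest face is 340 mm from the table's bounding box.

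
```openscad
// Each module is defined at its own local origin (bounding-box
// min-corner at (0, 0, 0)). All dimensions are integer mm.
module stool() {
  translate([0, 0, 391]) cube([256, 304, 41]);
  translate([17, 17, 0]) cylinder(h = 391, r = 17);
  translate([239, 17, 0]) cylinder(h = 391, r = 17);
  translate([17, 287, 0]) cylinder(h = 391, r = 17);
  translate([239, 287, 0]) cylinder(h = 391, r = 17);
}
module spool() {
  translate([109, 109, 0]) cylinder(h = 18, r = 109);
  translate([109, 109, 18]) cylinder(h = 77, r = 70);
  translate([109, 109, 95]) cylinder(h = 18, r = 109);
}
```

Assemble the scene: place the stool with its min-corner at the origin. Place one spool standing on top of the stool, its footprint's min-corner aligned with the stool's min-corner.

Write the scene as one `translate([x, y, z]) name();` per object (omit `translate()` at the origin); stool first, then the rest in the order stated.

stool();
translate([0, 0, 432]) spool();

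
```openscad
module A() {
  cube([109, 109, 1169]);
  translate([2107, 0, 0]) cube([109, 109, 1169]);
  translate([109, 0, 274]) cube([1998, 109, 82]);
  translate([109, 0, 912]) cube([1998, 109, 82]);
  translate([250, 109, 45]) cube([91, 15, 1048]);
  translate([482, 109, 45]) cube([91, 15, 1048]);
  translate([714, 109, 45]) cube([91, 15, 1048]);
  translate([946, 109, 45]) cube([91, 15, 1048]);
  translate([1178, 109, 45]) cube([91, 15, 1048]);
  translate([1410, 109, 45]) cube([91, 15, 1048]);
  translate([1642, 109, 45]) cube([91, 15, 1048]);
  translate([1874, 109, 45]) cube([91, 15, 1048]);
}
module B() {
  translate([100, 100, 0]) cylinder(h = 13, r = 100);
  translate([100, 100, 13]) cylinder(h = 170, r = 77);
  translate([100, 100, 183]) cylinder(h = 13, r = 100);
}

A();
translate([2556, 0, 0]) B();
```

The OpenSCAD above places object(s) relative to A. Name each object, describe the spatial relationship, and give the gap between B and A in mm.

A is a fence section. B is a spool. The spool is on the floor beside the fence section on its +x side. The gap between the spool and the fence section is 340 mm.

The spool's nearest face is 340 mm from the fence section's +x face.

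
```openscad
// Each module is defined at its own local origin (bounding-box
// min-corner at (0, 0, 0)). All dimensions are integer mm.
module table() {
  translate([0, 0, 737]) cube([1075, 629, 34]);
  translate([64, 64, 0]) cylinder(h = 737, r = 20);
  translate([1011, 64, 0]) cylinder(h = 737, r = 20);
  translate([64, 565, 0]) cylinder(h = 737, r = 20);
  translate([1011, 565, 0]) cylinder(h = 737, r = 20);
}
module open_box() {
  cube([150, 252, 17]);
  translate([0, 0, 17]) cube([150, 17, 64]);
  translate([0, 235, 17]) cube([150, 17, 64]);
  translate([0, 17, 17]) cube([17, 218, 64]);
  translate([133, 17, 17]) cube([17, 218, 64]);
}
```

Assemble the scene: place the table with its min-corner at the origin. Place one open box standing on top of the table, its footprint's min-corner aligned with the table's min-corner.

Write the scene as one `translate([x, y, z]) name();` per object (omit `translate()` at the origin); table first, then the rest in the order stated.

table();
translate([0, 0, 771]) open_box();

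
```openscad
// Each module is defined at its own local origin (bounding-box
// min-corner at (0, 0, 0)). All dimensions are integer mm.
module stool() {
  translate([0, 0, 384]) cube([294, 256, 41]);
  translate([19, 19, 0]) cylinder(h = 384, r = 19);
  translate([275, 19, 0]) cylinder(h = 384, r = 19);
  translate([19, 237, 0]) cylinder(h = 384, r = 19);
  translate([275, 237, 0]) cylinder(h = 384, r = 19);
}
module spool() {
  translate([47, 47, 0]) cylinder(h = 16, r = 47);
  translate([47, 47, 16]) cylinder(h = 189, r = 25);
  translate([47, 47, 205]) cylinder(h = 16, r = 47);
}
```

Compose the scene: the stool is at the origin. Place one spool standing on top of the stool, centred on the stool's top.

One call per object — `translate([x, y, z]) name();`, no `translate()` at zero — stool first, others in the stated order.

stool();
translate([100, 81, 425]) spool();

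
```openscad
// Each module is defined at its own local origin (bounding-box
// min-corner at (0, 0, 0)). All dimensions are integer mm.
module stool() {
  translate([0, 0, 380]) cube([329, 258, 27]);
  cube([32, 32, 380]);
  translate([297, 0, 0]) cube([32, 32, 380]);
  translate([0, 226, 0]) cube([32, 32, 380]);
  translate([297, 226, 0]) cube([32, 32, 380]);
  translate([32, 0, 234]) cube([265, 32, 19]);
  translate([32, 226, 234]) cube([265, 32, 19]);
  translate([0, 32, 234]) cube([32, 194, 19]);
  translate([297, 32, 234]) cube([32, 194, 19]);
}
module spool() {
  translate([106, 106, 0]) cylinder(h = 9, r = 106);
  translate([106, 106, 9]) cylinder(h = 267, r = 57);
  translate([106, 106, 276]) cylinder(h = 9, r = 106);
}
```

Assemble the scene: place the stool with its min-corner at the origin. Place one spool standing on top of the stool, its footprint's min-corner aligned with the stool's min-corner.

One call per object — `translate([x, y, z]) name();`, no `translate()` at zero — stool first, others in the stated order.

stool();
translate([0, 0, 407]) spool();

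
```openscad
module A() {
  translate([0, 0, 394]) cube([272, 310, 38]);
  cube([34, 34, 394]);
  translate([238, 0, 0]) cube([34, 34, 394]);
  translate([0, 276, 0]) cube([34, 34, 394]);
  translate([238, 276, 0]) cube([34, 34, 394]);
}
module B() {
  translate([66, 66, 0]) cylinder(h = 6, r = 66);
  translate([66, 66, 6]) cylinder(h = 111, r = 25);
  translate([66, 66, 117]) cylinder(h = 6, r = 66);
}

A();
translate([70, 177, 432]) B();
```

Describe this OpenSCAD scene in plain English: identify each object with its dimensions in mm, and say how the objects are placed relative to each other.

A is a four-legged stool. The seat is a 272×310×38 mm slab whose top surface is at z = 432 mm; four square legs, each 34×34 mm in cross-section, run from the floor (z = 0) to the underside of the seat, each flush with a corner of the seat.

B is a spool: two coaxial disc flanges of radius 66 mm and thickness 6 mm, joined by a core cylinder of radius 25 mm and height 111 mm. The lower flange rests on z = 0 and the three cylinders share a vertical axis.

The spool is on top of the stool.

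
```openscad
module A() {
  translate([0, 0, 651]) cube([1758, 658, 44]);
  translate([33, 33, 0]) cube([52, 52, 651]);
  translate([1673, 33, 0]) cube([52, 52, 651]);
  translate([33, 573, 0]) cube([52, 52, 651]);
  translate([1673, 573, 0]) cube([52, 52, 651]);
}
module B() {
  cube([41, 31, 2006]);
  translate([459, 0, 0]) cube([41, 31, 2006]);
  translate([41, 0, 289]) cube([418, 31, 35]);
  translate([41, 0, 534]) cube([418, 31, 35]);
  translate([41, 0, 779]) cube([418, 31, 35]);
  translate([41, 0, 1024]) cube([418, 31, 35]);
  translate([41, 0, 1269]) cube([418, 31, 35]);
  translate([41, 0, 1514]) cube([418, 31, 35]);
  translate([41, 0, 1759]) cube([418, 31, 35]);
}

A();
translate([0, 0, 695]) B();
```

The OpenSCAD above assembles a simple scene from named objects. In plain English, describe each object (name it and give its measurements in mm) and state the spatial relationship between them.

A is a rectangular dining table. The top is 1758×658×44 mm with its upper surface at z = 695 mm. It stands on four 52×52 mm square legs, each inset 33 mm from the nearest pair of top edges, running from the floor to the underside of the top.

B is a wooden ladder with two side rails of 41×31 mm section and 2006 mm height, set 500 mm apart overall. Between them run 7 rectangular rungs (31 mm deep, 35 mm thick), front faces flush with the rails' −y face. The bottom of the first rung is 289 mm above the floor and each subsequent rung is 245 mm higher than the one below.

The ladder is on top of the table.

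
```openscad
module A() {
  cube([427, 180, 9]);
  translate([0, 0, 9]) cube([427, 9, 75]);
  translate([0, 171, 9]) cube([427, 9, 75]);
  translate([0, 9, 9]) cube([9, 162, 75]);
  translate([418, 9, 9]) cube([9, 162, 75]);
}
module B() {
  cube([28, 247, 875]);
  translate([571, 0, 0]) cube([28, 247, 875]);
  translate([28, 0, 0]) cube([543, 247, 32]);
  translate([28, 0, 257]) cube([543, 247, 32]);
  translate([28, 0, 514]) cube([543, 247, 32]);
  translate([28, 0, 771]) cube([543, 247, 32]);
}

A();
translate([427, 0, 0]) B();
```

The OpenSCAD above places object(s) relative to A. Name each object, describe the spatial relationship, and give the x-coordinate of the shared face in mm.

The open box's +x face and the bookshelf's −x face are both at x = 427 mm.

A is an open box. B is a bookshelf. The bookshelf is against the open box's +x side, with their −y faces flush. The x-coordinate of the shared face is 427 mm.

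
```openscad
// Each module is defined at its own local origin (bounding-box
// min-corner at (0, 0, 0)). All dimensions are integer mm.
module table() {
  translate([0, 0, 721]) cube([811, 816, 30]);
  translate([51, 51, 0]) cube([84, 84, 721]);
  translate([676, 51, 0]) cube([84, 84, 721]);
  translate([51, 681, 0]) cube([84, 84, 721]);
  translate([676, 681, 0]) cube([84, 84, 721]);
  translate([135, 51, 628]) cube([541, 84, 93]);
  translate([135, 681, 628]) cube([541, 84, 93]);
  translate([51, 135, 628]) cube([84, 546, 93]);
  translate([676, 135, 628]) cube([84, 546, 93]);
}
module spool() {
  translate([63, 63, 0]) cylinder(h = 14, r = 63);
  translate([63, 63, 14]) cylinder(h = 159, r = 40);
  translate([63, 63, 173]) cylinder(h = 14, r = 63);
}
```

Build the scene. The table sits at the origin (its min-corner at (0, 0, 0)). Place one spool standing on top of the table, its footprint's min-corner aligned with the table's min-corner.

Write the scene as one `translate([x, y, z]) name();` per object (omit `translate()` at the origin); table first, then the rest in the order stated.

table();
translate([0, 0, 751]) spool();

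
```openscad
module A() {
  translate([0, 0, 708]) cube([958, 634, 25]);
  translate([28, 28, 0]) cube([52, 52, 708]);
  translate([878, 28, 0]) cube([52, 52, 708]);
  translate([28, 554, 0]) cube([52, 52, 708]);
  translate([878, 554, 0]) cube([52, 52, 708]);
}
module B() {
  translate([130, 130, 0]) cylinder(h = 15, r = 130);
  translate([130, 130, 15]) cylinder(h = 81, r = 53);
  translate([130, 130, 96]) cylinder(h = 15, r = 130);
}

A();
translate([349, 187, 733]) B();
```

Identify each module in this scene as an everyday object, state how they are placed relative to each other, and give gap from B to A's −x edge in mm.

A is a table. B is a spool. The spool is on top of the table, centred. The gap from the spool to the table's −x edge is 349 mm.

The spool's min-x is at 349; the table's min-x is 0; gap = 349 mm.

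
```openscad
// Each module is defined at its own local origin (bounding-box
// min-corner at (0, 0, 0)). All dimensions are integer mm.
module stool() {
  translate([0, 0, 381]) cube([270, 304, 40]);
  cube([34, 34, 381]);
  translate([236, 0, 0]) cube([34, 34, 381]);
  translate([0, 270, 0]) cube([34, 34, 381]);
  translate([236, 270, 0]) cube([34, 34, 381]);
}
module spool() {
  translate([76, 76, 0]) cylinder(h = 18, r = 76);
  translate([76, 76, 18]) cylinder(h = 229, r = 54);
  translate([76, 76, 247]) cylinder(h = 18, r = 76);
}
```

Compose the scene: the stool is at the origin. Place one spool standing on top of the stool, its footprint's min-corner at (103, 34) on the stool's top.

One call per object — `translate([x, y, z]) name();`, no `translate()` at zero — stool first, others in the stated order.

stool();
translate([103, 34, 421]) spool();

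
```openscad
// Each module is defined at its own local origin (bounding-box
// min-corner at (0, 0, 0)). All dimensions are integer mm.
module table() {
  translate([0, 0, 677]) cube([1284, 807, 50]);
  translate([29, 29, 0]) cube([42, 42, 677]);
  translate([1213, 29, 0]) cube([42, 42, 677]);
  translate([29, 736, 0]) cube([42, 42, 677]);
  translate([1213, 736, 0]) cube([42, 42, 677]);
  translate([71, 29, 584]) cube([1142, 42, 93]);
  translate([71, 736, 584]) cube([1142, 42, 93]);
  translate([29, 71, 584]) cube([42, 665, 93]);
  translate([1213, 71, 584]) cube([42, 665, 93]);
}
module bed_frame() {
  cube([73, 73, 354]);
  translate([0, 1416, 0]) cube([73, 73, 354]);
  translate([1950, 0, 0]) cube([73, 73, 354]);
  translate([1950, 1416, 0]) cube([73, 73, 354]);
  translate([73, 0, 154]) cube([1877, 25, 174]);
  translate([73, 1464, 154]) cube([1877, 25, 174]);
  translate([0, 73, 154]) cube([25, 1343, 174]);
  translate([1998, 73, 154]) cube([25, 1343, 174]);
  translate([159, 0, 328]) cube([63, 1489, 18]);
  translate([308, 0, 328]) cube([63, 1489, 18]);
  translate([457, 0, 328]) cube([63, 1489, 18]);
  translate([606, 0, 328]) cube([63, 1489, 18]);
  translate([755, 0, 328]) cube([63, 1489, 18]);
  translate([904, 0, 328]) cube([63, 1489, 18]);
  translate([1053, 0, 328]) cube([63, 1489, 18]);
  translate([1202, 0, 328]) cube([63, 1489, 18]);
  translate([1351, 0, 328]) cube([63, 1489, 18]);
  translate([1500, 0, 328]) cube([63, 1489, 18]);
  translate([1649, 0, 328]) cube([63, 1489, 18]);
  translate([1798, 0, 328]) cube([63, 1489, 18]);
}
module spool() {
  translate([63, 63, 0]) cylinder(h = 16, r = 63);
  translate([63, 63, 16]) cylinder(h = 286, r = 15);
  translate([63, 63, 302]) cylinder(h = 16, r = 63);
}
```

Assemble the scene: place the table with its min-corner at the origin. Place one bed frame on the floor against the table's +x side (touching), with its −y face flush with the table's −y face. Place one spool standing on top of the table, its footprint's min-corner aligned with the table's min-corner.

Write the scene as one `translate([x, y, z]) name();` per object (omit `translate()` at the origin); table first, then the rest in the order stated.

table();
translate([1284, 0, 0]) bed_frame();
translate([0, 0, 727]) spool();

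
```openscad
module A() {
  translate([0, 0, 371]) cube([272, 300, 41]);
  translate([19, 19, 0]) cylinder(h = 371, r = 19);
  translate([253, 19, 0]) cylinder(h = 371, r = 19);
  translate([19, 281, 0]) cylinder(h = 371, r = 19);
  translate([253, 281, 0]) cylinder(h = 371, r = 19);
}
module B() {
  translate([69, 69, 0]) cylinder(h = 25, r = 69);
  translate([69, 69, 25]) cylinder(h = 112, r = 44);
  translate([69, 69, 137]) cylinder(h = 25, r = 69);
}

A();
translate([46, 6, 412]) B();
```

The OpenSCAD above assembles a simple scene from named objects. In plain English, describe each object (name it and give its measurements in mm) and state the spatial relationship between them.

A is a simple wooden stool: a rectangular seat 272 mm (x) by 300 mm (y), 41 mm thick, top face at z = 412 mm, on four round legs, each 38 mm in diameter. The legs rest on z = 0, each leg's axis is inset half a diameter from the nearest pair of seat edges (so the leg's bounding box is flush with the corner).

B is a spool: two coaxial disc flanges of radius 69 mm and thickness 25 mm, joined by a core cylinder of radius 44 mm and height 112 mm. The lower flange rests on z = 0 and the three cylinders share a vertical axis.

The spool is on top of the stool.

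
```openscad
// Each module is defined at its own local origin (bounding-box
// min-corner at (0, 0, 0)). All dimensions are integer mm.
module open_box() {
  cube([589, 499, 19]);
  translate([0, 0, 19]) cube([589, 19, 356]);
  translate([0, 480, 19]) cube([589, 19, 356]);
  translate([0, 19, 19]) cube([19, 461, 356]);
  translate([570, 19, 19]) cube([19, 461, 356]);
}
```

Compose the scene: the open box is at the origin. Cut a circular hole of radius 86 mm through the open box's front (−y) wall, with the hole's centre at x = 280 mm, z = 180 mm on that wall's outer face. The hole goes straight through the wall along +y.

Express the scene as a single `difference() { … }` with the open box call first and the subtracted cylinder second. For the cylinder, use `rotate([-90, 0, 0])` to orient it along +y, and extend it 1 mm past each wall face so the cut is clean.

difference() {
  open_box();
  translate([280, -1, 180]) rotate([-90, 0, 0]) cylinder(h = 21, r = 86);
}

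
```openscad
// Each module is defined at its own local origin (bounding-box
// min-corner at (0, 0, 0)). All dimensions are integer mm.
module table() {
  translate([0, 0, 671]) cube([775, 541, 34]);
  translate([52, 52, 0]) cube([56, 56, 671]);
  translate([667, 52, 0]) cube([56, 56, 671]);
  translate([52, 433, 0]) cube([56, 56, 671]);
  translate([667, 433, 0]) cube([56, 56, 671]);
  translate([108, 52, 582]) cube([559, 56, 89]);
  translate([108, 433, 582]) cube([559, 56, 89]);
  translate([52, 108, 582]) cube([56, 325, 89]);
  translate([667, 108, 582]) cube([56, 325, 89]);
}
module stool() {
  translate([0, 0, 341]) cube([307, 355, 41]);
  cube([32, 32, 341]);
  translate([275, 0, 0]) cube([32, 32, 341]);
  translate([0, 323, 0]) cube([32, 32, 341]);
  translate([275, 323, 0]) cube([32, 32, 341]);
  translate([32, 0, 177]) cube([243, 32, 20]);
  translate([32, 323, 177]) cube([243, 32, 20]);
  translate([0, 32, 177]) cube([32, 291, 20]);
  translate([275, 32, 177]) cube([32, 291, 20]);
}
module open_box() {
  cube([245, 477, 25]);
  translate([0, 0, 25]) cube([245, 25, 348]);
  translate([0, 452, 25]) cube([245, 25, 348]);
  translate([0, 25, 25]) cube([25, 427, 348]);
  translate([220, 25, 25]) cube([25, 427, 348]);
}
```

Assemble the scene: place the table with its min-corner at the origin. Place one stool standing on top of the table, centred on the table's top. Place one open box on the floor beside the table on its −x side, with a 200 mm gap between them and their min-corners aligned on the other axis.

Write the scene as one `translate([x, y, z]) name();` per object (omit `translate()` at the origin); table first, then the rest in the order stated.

table();
translate([234, 93, 705]) stool();
translate([-445, 0, 0]) open_box();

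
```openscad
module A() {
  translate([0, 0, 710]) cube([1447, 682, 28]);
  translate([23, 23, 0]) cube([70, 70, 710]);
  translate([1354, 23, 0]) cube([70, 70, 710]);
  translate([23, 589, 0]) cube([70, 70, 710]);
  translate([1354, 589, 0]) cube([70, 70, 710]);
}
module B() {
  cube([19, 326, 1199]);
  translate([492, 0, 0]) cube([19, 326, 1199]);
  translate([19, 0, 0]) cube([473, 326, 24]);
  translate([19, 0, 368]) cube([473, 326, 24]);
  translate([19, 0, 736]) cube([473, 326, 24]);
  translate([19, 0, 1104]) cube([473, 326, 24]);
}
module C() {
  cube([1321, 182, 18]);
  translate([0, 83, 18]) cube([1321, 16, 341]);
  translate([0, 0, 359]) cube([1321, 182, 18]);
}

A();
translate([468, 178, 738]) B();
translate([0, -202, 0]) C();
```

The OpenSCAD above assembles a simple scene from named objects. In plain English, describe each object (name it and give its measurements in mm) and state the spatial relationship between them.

A is a table: top 1447 mm (x) × 682 mm (y), 28 mm thick, upper face at z = 738 mm, on four 70×70 mm square legs, each inset 23 mm from the nearest pair of top edges, running from z = 0 to the bottom of the top.

B is an open bookshelf. Two side panels, each 19 mm thick, 326 mm deep and 1199 mm tall, stand 511 mm apart (outside-to-outside). Between them sit 4 shelves, each 24 mm thick and 326 mm deep, spanning the full gap between the sides. The bottom shelf rests on the floor (its underside at z = 0) and the clear gap between one shelf's top and the next shelf's underside is 344 mm.

C is an I-beam lying along x, 1321 mm long. Overall section height 377 mm. Two flanges 182 mm wide (y) and 18 mm thick, one on the floor and one at the top; a web 16 mm thick runs between them, centred on the flange width.

The bookshelf is on top of the table, centred. The I-beam is on the floor beside the table on its −y side.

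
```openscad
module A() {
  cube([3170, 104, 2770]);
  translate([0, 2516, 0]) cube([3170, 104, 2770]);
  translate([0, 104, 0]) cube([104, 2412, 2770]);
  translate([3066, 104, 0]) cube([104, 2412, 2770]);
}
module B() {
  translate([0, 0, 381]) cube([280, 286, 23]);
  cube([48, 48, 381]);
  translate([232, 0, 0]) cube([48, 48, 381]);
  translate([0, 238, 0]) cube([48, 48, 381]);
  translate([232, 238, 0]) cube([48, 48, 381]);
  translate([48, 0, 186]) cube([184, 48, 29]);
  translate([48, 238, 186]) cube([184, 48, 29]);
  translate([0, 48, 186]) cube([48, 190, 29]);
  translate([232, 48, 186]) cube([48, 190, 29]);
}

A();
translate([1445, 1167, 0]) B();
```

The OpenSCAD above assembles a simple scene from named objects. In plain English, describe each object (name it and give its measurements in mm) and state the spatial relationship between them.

A is a box-shaped house frame (walls only): outside footprint 3170×2620 mm, wall height 2770 mm, wall thickness 104 mm. The two y-facing walls run the full x-width; the two x-facing walls fit between the inner faces of the y-facing walls.

B is a four-legged stool. The seat is a 280×286×23 mm slab whose top surface is at z = 404 mm; four square legs, each 48×48 mm in cross-section, run from the floor (z = 0) to the underside of the seat, each flush with a corner of the seat. Four stretchers, 48 mm wide and 29 mm tall, connect adjacent legs with their undersides at z = 186 mm, each running between the inner faces of the legs it joins and aligned with the legs' outer faces on the other axis.

The stool sits inside the house frame, centred.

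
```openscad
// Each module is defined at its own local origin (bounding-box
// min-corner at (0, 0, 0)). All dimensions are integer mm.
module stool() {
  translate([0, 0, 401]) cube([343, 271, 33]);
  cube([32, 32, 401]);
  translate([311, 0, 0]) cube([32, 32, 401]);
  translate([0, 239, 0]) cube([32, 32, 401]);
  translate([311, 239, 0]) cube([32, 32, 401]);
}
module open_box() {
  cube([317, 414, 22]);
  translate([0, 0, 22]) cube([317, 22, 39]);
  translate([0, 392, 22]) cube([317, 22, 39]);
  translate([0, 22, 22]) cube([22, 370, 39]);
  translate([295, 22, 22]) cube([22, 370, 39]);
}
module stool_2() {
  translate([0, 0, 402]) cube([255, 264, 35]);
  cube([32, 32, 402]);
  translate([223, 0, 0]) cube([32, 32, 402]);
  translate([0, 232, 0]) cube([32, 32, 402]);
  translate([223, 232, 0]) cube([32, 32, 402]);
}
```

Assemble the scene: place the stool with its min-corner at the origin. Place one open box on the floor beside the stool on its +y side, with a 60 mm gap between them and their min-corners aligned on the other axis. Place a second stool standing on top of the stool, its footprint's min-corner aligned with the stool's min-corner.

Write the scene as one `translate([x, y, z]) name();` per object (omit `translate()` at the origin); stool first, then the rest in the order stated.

stool();
translate([0, 331, 0]) open_box();
translate([0, 0, 434]) stool_2();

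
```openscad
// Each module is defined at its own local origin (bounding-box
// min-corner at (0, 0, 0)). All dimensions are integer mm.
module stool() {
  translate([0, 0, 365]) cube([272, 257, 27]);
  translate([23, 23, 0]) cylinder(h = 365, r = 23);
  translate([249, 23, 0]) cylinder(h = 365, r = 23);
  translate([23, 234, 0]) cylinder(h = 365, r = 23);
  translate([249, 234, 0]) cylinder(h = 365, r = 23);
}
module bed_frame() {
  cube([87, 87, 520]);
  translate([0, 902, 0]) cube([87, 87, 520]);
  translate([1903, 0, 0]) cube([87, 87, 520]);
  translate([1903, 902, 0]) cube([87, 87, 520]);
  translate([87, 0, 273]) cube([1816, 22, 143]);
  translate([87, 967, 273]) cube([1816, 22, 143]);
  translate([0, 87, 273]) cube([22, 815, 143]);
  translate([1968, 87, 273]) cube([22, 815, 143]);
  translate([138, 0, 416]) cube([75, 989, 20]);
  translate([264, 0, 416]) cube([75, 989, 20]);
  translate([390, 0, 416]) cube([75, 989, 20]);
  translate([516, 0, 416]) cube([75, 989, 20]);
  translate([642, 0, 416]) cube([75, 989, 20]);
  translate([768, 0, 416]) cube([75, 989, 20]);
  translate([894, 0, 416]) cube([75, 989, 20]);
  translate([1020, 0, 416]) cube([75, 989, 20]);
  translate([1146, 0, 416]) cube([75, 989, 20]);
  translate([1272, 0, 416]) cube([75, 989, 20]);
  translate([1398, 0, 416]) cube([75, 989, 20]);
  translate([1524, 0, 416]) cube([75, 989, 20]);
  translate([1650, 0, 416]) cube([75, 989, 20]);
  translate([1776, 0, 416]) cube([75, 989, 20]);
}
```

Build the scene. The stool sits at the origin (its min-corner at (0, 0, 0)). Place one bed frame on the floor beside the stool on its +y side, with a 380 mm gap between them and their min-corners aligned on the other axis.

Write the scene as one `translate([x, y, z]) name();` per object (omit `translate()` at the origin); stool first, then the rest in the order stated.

stool();
translate([0, 637, 0]) bed_frame();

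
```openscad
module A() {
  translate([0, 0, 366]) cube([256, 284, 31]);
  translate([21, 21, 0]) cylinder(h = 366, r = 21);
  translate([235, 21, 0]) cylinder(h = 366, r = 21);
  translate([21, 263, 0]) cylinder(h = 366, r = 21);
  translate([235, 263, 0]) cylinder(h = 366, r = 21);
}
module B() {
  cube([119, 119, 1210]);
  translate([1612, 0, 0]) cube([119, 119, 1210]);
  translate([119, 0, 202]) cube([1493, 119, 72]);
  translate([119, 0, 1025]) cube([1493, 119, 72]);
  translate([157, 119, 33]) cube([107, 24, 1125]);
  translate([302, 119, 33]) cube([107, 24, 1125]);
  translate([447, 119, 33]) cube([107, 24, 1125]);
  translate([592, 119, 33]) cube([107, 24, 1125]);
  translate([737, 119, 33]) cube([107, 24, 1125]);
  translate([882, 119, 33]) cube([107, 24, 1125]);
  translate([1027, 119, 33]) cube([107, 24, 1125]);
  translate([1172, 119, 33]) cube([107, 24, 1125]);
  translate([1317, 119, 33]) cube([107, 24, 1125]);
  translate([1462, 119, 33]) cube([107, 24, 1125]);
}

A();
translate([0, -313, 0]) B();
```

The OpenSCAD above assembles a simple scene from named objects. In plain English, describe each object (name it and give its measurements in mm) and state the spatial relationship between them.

A is a simple wooden stool: a rectangular seat 256 mm (x) by 284 mm (y), 31 mm thick, top face at z = 397 mm, on four round legs, each 42 mm in diameter. The legs rest on z = 0, each leg's axis is inset half a diameter from the nearest pair of seat edges (so the leg's bounding box is flush with the corner).

B is a fence section. Two 119×119 mm posts, 1210 mm tall, stand on the floor with a clear span of 1493 mm between their inner faces. Two horizontal rails of 119×72 mm section span the gap between the posts with their undersides at z = 202 mm and z = 1025 mm, flush with the posts' −y face. 10 pickets, each 107 mm wide, 24 mm thick and 1125 mm tall, are fixed to the +y face of the rails with their bottoms at z = 33 mm, evenly spaced across the span with equal gaps (rounded down to the nearest mm) at the −x end and between each pair — any rounding remainder accumulates at the +x end.

The fence section is on the floor beside the stool on its −y side.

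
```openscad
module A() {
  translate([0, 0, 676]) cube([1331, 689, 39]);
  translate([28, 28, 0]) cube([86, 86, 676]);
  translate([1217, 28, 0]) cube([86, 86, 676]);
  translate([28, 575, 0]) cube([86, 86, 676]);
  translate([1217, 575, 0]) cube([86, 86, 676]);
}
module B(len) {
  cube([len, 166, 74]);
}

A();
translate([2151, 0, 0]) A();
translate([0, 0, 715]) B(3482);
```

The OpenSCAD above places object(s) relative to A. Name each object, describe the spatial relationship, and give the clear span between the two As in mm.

Second table starts at x = 2151; first ends at x = 1331; clear span = 2151 − 1331 = 820 mm.

A is a table. B is a beam. A beam spans the tops of two tables. The clear span between the two tables is 820 mm.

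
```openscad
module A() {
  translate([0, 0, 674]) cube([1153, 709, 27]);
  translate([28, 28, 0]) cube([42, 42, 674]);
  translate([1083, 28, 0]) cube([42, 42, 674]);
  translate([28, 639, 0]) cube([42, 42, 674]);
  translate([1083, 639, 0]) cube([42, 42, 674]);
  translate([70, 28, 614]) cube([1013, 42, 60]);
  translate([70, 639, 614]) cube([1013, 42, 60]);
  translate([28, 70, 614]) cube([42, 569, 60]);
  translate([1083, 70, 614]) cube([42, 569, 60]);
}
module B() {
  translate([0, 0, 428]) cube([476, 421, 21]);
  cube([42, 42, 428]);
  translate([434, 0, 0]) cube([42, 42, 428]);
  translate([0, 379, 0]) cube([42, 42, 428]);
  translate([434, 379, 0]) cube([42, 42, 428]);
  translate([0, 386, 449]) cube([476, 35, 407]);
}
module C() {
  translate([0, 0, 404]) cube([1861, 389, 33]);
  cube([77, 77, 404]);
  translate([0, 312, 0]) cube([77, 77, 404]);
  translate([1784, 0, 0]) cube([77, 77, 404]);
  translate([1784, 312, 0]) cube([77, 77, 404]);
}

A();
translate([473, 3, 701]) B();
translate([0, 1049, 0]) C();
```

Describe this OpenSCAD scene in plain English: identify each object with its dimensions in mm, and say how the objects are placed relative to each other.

A is a rectangular dining table. The top is 1153×709×27 mm with its upper surface at z = 701 mm. It stands on four 42×42 mm square legs, each inset 28 mm from the nearest pair of top edges, running from the floor to the underside of the top. Four apron rails, 42 mm thick and 60 mm tall, run between adjacent legs with their top edges flush with the underside of the top and their outer faces flush with the legs' outer faces.

B is a chair. The seat is a 476×421×21 mm slab with its top at z = 449 mm, on four 42×42 mm corner legs (flush with the seat edges, standing on z = 0). A flat backrest 35 mm thick, 407 mm tall, spans the full seat width and rises from the seat top along its +y edge, rear face flush with the rear of the seat.

C is a long wooden bench with a 1861 mm (x) × 389 mm (y) seat, 33 mm thick, its top surface 437 mm above the floor. Four 77 mm square legs at the seat corners, flush with the edges, run from z = 0 to the seat underside.

The chair is on top of the table. The bench is on the floor beside the table on its +y side.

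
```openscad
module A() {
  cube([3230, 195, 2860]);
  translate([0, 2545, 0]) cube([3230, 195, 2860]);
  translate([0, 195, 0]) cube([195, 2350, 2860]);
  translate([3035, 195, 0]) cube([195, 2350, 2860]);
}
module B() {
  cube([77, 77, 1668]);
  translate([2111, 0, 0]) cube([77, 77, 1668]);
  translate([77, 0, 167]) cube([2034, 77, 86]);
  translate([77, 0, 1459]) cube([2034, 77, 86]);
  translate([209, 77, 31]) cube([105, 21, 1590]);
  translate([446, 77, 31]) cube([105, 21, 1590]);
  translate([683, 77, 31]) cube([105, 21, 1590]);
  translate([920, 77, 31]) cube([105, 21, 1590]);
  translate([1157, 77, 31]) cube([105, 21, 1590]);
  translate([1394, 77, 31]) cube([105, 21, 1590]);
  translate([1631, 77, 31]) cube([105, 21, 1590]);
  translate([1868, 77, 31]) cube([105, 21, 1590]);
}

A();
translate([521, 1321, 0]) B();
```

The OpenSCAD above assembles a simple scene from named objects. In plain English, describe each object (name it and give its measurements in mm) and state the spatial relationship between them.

A is a box-shaped house frame (walls only): outside footprint 3230×2740 mm, wall height 2860 mm, wall thickness 195 mm. The two y-facing walls run the full x-width; the two x-facing walls fit between the inner faces of the y-facing walls.

B is a fence section. Two 77×77 mm posts, 1668 mm tall, stand on the floor with a clear span of 2034 mm between their inner faces. Two horizontal rails of 77×86 mm section span the gap between the posts with their undersides at z = 167 mm and z = 1459 mm, flush with the posts' −y face. 8 pickets, each 105 mm wide, 21 mm thick and 1590 mm tall, are fixed to the +y face of the rails with their bottoms at z = 31 mm, evenly spaced across the span with equal gaps (rounded down to the nearest mm) at the −x end and between each pair — any rounding remainder accumulates at the +x end.

The fence section sits inside the house frame, centred.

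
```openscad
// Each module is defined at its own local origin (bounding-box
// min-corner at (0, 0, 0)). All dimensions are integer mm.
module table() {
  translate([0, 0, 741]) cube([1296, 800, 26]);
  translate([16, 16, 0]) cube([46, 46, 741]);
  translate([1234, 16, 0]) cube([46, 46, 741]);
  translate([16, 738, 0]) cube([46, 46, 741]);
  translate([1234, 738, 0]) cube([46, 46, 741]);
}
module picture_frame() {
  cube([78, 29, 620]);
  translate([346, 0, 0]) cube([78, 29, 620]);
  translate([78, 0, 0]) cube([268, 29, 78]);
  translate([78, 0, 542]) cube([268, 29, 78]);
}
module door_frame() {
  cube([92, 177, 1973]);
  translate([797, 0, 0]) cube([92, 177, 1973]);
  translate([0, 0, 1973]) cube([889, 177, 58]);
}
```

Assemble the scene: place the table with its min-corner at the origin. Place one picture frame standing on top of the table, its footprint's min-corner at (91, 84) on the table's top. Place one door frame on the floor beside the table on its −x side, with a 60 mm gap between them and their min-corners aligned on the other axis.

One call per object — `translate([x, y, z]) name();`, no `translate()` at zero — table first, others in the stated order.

table();
translate([91, 84, 767]) picture_frame();
translate([-949, 0, 0]) door_frame();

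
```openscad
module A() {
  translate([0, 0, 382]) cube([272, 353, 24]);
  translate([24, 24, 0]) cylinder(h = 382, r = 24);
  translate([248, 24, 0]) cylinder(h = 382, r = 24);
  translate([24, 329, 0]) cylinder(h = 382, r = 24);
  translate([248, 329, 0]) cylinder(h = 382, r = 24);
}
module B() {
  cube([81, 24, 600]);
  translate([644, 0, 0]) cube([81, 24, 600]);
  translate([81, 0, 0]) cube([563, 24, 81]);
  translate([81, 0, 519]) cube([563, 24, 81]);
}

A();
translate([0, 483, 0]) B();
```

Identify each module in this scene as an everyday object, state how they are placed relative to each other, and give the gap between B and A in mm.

The picture frame's nearest face is 130 mm from the stool's +y face.

A is a stool. B is a picture frame. The picture frame is on the floor beside the stool on its +y side. The gap between the picture frame and the stool is 130 mm.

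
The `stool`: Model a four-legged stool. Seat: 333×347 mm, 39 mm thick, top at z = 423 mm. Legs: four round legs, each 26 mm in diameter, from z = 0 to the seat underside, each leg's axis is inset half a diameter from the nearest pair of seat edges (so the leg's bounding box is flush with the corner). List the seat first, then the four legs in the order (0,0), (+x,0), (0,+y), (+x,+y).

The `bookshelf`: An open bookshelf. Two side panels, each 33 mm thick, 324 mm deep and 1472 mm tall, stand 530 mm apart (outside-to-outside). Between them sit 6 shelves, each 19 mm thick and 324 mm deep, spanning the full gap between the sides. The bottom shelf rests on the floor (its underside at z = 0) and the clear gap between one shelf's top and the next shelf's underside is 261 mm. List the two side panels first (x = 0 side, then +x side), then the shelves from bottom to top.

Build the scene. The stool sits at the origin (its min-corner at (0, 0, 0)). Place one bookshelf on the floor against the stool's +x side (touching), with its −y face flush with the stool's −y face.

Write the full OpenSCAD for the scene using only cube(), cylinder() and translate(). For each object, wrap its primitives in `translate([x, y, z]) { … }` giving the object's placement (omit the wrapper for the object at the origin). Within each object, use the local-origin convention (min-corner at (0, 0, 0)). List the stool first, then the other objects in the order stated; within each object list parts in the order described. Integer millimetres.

translate([0, 0, 384]) cube([333, 347, 39]);
translate([13, 13, 0]) cylinder(h = 384, r = 13);
translate([320, 13, 0]) cylinder(h = 384, r = 13);
translate([13, 334, 0]) cylinder(h = 384, r = 13);
translate([320, 334, 0]) cylinder(h = 384, r = 13);
translate([333, 0, 0]) {
  cube([33, 324, 1472]);
  translate([497, 0, 0]) cube([33, 324, 1472]);
  translate([33, 0, 0]) cube([464, 324, 19]);
  translate([33, 0, 280]) cube([464, 324, 19]);
  translate([33, 0, 560]) cube([464, 324, 19]);
  translate([33, 0, 840]) cube([464, 324, 19]);
  translate([33, 0, 1120]) cube([464, 324, 19]);
  translate([33, 0, 1400]) cube([464, 324, 19]);
}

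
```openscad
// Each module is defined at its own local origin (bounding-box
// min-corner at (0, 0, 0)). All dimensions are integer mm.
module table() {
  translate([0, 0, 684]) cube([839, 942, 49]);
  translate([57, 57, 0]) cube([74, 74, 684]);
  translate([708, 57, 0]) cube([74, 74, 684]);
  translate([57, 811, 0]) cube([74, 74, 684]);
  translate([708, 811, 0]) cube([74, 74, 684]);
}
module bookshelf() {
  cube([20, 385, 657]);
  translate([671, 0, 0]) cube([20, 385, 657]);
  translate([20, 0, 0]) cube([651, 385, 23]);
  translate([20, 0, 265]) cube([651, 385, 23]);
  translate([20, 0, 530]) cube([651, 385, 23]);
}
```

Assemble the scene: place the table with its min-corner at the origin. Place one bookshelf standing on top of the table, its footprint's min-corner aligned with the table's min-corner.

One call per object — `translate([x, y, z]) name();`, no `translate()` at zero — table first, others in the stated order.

table();
translate([0, 0, 733]) bookshelf();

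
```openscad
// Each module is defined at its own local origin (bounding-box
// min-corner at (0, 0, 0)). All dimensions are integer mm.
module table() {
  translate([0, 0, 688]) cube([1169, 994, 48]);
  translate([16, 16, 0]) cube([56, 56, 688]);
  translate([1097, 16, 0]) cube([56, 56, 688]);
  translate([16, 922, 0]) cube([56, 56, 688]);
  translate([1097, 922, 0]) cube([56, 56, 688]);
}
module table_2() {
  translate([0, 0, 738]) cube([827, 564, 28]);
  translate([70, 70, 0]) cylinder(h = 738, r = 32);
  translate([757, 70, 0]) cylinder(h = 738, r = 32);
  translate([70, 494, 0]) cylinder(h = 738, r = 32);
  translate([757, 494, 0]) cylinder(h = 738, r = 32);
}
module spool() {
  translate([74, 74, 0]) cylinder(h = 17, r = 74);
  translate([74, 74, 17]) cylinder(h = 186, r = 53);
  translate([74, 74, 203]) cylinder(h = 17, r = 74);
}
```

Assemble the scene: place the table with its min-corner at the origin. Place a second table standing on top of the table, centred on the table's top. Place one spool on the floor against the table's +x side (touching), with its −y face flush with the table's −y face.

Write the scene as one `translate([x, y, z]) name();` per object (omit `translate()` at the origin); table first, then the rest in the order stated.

table();
translate([171, 215, 736]) table_2();
translate([1169, 0, 0]) spool();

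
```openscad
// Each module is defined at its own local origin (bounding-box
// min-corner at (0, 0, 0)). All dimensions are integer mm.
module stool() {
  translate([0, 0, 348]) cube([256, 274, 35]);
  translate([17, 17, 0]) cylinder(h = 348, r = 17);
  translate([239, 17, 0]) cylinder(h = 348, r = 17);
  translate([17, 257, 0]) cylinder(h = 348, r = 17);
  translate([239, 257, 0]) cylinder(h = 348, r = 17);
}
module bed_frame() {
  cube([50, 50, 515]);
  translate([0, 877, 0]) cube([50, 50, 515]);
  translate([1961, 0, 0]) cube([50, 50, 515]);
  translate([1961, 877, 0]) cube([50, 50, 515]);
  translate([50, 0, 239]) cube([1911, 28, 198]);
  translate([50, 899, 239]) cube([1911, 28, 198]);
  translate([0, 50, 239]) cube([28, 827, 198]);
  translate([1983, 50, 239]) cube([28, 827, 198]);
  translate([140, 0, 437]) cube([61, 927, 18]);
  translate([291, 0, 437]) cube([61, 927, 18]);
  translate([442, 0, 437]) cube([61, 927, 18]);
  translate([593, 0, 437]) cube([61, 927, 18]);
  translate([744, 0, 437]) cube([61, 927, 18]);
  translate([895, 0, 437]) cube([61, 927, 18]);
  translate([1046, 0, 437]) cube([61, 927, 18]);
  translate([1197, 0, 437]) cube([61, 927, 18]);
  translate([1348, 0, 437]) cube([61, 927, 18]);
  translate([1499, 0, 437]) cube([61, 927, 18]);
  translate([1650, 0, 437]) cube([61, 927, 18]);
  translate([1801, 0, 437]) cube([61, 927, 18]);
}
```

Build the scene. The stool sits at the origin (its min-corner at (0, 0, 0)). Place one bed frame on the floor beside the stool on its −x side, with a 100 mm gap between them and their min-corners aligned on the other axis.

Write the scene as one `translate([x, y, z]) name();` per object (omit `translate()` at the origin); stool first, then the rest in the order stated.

stool();
translate([-2111, 0, 0]) bed_frame();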